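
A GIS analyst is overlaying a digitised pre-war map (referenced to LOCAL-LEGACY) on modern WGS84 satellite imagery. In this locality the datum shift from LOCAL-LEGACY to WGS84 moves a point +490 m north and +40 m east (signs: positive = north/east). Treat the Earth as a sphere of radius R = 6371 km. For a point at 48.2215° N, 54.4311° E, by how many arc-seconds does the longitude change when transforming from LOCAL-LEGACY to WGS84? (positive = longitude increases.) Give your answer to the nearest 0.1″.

At latitude 48.2215°, cos φ = 0.666253.
One radian of longitude at latitude φ spans R cos φ, so Δλ = ΔE / (R cos φ) = 40.0 / (6371000 × 0.666253) = 9.4235e-06 rad = 1.944″.

Δλ = 1.9″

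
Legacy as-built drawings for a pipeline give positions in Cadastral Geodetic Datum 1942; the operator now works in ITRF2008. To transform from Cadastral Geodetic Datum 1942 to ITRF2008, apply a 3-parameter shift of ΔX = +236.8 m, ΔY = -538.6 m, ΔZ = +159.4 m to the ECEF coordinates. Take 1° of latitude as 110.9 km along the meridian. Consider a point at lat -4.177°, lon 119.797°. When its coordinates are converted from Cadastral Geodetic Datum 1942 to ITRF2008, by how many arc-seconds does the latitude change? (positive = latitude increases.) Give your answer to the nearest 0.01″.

sin φ = -0.072838, cos φ = 0.997344, sin λ = 0.867791, cos λ = -0.496929.
North component: ΔN = −sin φ cos λ·ΔX − sin φ sin λ·ΔY + cos φ·ΔZ = −(-0.072838)(-0.496929)(236.8) − (-0.072838)(0.867791)(-538.6) + (0.997344)(159.4) = 116.36 m.
1° of latitude spans 110900 m, so Δφ = 116.36 / 110900 × 3600 = 3.777″.

Δφ = 3.78″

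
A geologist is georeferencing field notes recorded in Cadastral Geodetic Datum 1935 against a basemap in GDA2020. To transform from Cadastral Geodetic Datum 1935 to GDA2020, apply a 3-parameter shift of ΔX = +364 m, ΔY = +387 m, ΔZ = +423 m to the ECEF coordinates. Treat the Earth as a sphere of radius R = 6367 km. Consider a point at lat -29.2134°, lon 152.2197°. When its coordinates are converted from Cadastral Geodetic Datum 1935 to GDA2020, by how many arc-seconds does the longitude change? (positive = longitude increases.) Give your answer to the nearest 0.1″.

sin φ = -0.488064, cos φ = 0.872808, sin λ = 0.466082, cos λ = -0.884741.
East component: ΔE = −sin λ·ΔX + cos λ·ΔY = −(0.466082)(364) + (-0.884741)(387) = -512.05 m.
1° of latitude spans πR/180 = 111125 m; at latitude φ, 1° of longitude spans that × cos φ = 96990.9 m, so Δλ = -512.05 / 96990.9 × 3600 = -19.006″.

Δλ = -19.0″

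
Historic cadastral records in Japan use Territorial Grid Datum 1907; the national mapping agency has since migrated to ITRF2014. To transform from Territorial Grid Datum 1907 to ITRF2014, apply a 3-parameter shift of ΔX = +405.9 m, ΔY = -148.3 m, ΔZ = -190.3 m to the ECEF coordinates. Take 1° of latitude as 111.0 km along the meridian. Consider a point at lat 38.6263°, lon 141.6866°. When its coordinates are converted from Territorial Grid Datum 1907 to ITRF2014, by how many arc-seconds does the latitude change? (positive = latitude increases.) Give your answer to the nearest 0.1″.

sin φ = 0.624238, cos φ = 0.781234, sin λ = 0.619963, cos λ = -0.784631.
North component: ΔN = −sin φ cos λ·ΔX − sin φ sin λ·ΔY + cos φ·ΔZ = −(0.624238)(-0.784631)(405.9) − (0.624238)(0.619963)(-148.3) + (0.781234)(-190.3) = 107.53 m.
1° of latitude spans 111000 m, so Δφ = 107.53 / 111000 × 3600 = 3.488″.

Δφ = 3.5″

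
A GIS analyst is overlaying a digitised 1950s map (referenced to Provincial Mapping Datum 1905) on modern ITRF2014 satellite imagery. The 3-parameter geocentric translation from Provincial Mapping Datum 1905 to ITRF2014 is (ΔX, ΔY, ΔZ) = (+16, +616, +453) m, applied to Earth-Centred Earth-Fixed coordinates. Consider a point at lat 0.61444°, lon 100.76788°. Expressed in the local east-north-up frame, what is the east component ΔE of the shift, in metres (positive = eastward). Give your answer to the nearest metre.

ΔE = -131 m

At φ = 0.61444°, λ = 100.76788°: sin φ = 0.010724, cos φ = 0.999942, sin λ = 0.982392, cos λ = -0.186831.
ΔE = −sin λ·ΔX + cos λ·ΔY = −(0.982392)·(16) + (-0.186831)·(616) = -130.81 m.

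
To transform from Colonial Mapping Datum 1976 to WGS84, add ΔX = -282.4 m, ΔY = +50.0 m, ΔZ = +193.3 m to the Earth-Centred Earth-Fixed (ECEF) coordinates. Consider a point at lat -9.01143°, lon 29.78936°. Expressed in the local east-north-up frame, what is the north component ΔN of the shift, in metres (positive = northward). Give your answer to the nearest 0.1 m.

ΔN = 156.4 m

At φ = -9.01143°, λ = 29.78936°: sin φ = -0.156631, cos φ = 0.987657, sin λ = 0.496813, cos λ = 0.867858.
ΔN = −sin φ cos λ·ΔX − sin φ sin λ·ΔY + cos φ·ΔZ = −(-0.156631)(0.867858)(-282.4) − (-0.156631)(0.496813)(50.0) + (0.987657)(193.3) = 156.42 m.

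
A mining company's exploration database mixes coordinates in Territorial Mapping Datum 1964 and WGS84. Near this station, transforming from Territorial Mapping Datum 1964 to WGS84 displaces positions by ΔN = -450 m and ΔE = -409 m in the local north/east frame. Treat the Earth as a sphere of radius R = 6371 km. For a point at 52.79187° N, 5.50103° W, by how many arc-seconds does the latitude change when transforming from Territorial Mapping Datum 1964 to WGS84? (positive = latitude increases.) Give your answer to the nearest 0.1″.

Δφ = -14.6″

On a sphere of radius R, 1 rad of latitude = R, so Δφ = ΔN / R = -450.0 / 6371000 = -7.0633e-05 rad = -14.569″.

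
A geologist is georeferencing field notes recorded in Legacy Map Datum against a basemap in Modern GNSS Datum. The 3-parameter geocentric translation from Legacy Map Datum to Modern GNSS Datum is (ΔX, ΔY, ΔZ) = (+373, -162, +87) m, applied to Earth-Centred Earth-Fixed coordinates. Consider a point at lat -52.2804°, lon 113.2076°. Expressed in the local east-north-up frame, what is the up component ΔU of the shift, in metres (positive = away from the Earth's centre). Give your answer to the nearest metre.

At φ = -52.2804°, λ = 113.2076°: sin φ = -0.791014, cos φ = 0.611798, sin λ = 0.919083, cos λ = -0.394064.
ΔU = cos φ cos λ·ΔX + cos φ sin λ·ΔY + sin φ·ΔZ = (0.611798)(-0.394064)(373) + (0.611798)(0.919083)(-162) + (-0.791014)(87) = -249.84 m.

ΔU = -250 m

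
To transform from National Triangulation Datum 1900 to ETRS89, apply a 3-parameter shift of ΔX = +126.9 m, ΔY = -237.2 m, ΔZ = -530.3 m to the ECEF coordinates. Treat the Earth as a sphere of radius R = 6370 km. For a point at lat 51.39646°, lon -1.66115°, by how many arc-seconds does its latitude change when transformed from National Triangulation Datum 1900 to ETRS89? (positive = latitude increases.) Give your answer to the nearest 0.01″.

Δφ = -14.10″

sin φ = 0.781482, cos φ = 0.623928, sin λ = -0.028988, cos λ = 0.999580.
North component: ΔN = −sin φ cos λ·ΔX − sin φ sin λ·ΔY + cos φ·ΔZ = −(0.781482)(0.999580)(126.9) − (0.781482)(-0.028988)(-237.2) + (0.623928)(-530.3) = -435.37 m.
1° of latitude spans πR/180 = 111177 m, so Δφ = -435.37 / 111177 × 3600 = -14.098″.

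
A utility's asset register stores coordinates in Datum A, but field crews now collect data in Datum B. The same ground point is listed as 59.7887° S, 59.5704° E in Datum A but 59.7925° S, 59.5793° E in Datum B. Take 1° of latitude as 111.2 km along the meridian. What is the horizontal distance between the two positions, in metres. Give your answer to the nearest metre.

653 m

Δφ = -59.7925° − -59.7887° = -0.0038°; Δλ = 59.5793° − 59.5704° = +0.0089°.
ΔN = Δφ × 111200 = -422.6 m; ΔE = Δλ × 111200 × cos(-59.7887°) = +0.0089 × 111200 × 0.503190 = 498.0 m.
Distance = √(ΔE² + ΔN²) = √(498.0² + (-422.6)²) = 653.1 m.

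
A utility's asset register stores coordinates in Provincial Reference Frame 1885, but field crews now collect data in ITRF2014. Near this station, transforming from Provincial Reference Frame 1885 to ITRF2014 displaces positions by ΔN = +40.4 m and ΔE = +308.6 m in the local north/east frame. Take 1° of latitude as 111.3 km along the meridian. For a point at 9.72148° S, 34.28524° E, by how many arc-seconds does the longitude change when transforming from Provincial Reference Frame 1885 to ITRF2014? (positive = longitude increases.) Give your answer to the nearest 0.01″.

At latitude -9.72148°, cos φ = 0.985640.
1° of longitude at this latitude = 111.3 × cos φ = 109.70 km, so Δλ = 308.6 / 109701.8 = 0.0028131° = 10.127″.

Δλ = 10.13″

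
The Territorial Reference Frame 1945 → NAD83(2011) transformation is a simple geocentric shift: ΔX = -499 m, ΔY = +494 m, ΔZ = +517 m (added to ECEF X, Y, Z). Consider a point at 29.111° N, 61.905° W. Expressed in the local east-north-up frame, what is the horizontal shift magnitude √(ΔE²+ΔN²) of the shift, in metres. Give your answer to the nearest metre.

805 m

At φ = 29.111°, λ = -61.905°: sin φ = 0.486503, cos φ = 0.873679, sin λ = -0.882168, cos λ = 0.470935.
ΔE = −sin λ·ΔX + cos λ·ΔY = −(-0.882168)·(-499) + (0.470935)·(494) = -207.56 m.
ΔN = −sin φ cos λ·ΔX − sin φ sin λ·ΔY + cos φ·ΔZ = −(0.486503)(0.470935)(-499) − (0.486503)(-0.882168)(494) + (0.873679)(517) = 778.03 m.
Horizontal magnitude = √(ΔE² + ΔN²) = √((-207.56)² + 778.03²) = 805.24 m.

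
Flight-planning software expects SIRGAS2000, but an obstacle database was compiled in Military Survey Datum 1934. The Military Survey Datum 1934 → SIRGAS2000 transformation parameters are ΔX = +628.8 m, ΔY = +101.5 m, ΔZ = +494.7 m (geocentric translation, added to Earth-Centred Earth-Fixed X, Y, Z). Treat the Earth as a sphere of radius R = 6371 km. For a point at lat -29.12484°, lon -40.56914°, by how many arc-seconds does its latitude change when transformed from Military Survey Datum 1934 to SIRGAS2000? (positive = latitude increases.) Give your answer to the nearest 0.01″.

sin φ = -0.486714, cos φ = 0.873561, sin λ = -0.650365, cos λ = 0.759622.
North component: ΔN = −sin φ cos λ·ΔX − sin φ sin λ·ΔY + cos φ·ΔZ = −(-0.486714)(0.759622)(628.8) − (-0.486714)(-0.650365)(101.5) + (0.873561)(494.7) = 632.50 m.
1° of latitude spans πR/180 = 111195 m, so Δφ = 632.50 / 111195 × 3600 = 20.478″.

Δφ = 20.48″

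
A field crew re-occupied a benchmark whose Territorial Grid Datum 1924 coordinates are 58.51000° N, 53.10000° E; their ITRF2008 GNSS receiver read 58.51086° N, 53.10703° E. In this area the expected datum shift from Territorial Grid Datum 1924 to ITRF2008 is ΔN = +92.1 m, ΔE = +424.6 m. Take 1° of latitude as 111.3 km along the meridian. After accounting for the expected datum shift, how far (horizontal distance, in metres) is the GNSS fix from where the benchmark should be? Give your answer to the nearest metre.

16 m

Observed coordinate differences: Δφ = +0.00086°, Δλ = +0.00703°.
Converting to metres (1° lat = 111300 m, cos φ = 0.522350): observed ΔN = 95.7 m, observed ΔE = 408.7 m.
Subtracting the expected shift leaves a residual of 95.7 − (92.1) = 3.6 m north and 408.7 − (424.6) = -15.9 m east.
Residual distance = √(3.6² + (-15.9)²) = 16.3 m.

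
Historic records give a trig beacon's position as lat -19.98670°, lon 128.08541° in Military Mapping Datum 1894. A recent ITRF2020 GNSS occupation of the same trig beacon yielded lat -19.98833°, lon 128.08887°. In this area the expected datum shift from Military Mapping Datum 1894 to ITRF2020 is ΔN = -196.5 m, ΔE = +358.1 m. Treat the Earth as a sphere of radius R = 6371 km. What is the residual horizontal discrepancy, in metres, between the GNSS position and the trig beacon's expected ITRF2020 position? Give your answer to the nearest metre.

Observed coordinate differences: Δφ = -0.00163°, Δλ = +0.00346°.
Converting to metres (1° lat = 111195 m, cos φ = 0.939772): observed ΔN = -181.2 m, observed ΔE = 361.6 m.
Subtracting the expected shift leaves a residual of -181.2 − (-196.5) = 15.3 m north and 361.6 − (358.1) = 3.5 m east.
Residual distance = √(15.3² + 3.5²) = 15.6 m.

16 m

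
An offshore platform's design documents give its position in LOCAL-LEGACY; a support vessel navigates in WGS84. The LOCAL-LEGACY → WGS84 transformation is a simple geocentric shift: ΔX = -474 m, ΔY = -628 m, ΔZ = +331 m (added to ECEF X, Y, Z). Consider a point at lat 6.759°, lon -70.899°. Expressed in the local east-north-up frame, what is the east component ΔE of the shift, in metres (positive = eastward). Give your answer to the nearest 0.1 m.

The local east axis at (φ, λ) is (−sin λ, cos λ, 0), so ΔE = −sin(-70.899°)·(-474) + cos(-70.899°)·(-628) = -653.41 m.

ΔE = -653.4 m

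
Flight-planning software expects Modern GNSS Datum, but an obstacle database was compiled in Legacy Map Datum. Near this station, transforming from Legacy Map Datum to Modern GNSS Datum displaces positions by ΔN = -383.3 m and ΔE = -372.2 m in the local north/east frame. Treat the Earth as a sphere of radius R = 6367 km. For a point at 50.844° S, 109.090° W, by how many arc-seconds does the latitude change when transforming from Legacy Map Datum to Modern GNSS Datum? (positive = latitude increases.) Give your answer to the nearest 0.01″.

On a sphere of radius R, 1 rad of latitude = R, so Δφ = ΔN / R = -383.3 / 6367000 = -6.0201e-05 rad = -12.417″.

Δφ = -12.42″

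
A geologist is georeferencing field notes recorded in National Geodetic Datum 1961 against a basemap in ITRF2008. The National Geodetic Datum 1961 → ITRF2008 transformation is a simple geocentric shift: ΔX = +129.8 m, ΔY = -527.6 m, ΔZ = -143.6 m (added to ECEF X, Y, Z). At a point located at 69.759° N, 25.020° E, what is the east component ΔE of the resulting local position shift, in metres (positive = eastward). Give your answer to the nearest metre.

ΔE = -533 m

The local east axis at (φ, λ) is (−sin λ, cos λ, 0), so ΔE = −sin(25.020°)·129.8 + cos(25.020°)·(-527.6) = -532.99 m.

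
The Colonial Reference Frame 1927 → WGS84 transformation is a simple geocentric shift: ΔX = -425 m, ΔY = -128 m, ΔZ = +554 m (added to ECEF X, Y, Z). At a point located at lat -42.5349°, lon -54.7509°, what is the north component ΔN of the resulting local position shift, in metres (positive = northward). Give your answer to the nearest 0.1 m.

ΔN = 313.1 m

At φ = -42.5349°, λ = -54.7509°: sin φ = -0.676039, cos φ = 0.736866, sin λ = -0.816651, cos λ = 0.577132.
ΔN = −sin φ cos λ·ΔX − sin φ sin λ·ΔY + cos φ·ΔZ = −(-0.676039)(0.577132)(-425) − (-0.676039)(-0.816651)(-128) + (0.736866)(554) = 313.07 m.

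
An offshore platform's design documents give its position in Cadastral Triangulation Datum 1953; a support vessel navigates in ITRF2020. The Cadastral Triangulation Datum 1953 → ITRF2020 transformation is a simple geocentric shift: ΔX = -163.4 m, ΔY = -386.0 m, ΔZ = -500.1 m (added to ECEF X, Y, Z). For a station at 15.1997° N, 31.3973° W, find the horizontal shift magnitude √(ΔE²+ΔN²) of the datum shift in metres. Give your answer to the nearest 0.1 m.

648.6 m

At φ = 15.1997°, λ = -31.3973°: sin φ = 0.262184, cos φ = 0.965018, sin λ = -0.520969, cos λ = 0.853575.
ΔE = −sin λ·ΔX + cos λ·ΔY = −(-0.520969)·(-163.4) + (0.853575)·(-386.0) = -414.61 m.
ΔN = −sin φ cos λ·ΔX − sin φ sin λ·ΔY + cos φ·ΔZ = −(0.262184)(0.853575)(-163.4) − (0.262184)(-0.520969)(-386.0) + (0.965018)(-500.1) = -498.76 m.
Horizontal magnitude = √(ΔE² + ΔN²) = √((-414.61)² + (-498.76)²) = 648.58 m.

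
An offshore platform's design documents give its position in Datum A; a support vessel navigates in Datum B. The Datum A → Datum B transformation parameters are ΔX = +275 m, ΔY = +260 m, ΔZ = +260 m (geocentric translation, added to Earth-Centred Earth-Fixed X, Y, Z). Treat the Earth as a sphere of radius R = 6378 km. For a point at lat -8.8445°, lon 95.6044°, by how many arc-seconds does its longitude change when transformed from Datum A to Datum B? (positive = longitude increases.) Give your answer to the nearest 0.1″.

sin φ = -0.153753, cos φ = 0.988109, sin λ = 0.995220, cos λ = -0.097659.
East component: ΔE = −sin λ·ΔX + cos λ·ΔY = −(0.995220)(275) + (-0.097659)(260) = -299.08 m.
1° of latitude spans πR/180 = 111317 m; at latitude φ, 1° of longitude spans that × cos φ = 109993.5 m, so Δλ = -299.08 / 109993.5 × 3600 = -9.789″.

Δλ = -9.8″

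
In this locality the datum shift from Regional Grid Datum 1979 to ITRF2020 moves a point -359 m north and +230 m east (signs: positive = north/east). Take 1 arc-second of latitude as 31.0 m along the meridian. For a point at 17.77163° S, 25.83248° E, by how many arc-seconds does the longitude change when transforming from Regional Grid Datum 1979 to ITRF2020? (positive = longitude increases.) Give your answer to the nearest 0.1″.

Δλ = 7.8″

At latitude -17.77163°, cos φ = 0.952281.
1″ of longitude at this latitude = 31.00 × cos φ = 29.5207 m, so Δλ = 230.0 / 29.5207 = 7.791″.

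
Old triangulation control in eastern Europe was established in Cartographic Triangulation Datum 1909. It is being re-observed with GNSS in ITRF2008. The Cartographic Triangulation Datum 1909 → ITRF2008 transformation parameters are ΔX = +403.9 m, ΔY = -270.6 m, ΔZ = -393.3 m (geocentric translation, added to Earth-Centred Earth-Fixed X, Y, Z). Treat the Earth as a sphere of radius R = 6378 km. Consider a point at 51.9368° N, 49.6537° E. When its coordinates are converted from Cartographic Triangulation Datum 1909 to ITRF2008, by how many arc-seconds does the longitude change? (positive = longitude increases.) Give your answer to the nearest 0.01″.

sin φ = 0.787331, cos φ = 0.616530, sin λ = 0.762145, cos λ = 0.647406.
East component: ΔE = −sin λ·ΔX + cos λ·ΔY = −(0.762145)(403.9) + (0.647406)(-270.6) = -483.02 m.
1° of latitude spans πR/180 = 111317 m; at latitude φ, 1° of longitude spans that × cos φ = 68630.4 m, so Δλ = -483.02 / 68630.4 × 3600 = -25.337″.

Δλ = -25.34″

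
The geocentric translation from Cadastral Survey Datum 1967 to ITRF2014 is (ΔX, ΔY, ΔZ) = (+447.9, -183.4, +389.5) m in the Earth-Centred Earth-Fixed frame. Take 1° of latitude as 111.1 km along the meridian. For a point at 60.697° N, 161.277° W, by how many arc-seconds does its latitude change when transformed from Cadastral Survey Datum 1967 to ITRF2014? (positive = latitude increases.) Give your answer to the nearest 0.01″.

sin φ = 0.872044, cos φ = 0.489428, sin λ = -0.320993, cos λ = -0.947081.
North component: ΔN = −sin φ cos λ·ΔX − sin φ sin λ·ΔY + cos φ·ΔZ = −(0.872044)(-0.947081)(447.9) − (0.872044)(-0.320993)(-183.4) + (0.489428)(389.5) = 509.21 m.
1° of latitude spans 111100 m, so Δφ = 509.21 / 111100 × 3600 = 16.500″.

Δφ = 16.50″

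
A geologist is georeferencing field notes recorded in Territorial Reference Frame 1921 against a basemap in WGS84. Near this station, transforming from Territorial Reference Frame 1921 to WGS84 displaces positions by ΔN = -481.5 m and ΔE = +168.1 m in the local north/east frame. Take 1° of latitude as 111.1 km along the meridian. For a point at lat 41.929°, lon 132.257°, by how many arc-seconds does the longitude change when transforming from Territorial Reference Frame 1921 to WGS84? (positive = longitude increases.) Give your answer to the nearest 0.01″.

At latitude 41.929°, cos φ = 0.743973.
1° of longitude at this latitude = 111.1 × cos φ = 82.66 km, so Δλ = 168.1 / 82655.4 = 0.0020337° = 7.321″.

Δλ = 7.32″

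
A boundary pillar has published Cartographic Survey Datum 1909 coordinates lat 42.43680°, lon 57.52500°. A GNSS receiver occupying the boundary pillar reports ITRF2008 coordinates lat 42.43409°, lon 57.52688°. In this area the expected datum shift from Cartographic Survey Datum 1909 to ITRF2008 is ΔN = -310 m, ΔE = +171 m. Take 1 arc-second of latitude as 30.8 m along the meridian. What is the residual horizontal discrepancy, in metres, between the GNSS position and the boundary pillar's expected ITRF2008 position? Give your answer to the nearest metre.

Observed coordinate differences: Δφ = -0.00271°, Δλ = +0.00188°.
Converting to metres (1° lat = 110880 m, cos φ = 0.738022): observed ΔN = -300.5 m, observed ΔE = 153.8 m.
Subtracting the expected shift leaves a residual of -300.5 − (-310) = 9.5 m north and 153.8 − (171) = -17.2 m east.
Residual distance = √(9.5² + (-17.2)²) = 19.6 m.

20 m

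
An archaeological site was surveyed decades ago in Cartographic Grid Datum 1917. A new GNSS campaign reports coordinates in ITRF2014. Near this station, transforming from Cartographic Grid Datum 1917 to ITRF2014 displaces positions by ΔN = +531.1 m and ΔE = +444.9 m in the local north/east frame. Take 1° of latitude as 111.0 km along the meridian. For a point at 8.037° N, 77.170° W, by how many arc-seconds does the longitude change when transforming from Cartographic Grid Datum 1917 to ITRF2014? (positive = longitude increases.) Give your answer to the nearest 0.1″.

Δλ = 14.6″

At latitude 8.037°, cos φ = 0.990178.
1° of longitude at this latitude = 111.0 × cos φ = 109.91 km, so Δλ = 444.9 / 109909.8 = 0.0040479° = 14.572″.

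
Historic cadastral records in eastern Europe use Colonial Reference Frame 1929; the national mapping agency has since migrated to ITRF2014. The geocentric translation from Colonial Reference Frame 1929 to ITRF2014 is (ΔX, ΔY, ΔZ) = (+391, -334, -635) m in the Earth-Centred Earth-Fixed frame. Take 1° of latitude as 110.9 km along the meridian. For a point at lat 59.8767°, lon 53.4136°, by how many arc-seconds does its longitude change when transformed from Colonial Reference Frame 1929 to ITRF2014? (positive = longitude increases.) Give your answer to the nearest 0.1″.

sin φ = 0.864947, cos φ = 0.501863, sin λ = 0.802959, cos λ = 0.596034.
East component: ΔE = −sin λ·ΔX + cos λ·ΔY = −(0.802959)(391) + (0.596034)(-334) = -513.03 m.
1° of latitude spans 110900 m; at latitude φ, 1° of longitude spans that × cos φ = 55656.6 m, so Δλ = -513.03 / 55656.6 × 3600 = -33.184″.

Δλ = -33.2″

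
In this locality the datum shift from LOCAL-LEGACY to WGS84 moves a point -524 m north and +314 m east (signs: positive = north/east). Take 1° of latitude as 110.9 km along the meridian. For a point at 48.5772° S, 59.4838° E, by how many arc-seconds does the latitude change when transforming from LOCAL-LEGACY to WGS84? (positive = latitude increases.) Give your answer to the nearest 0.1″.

1° of latitude = 110.9 km, so Δφ = -524.0 / 110900 = -0.0047250° = -17.010″.

Δφ = -17.0″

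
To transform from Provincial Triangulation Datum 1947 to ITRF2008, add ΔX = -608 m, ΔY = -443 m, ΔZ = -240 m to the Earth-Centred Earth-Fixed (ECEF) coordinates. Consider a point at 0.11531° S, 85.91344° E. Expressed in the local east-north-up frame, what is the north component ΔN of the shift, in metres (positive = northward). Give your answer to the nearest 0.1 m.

At φ = -0.11531°, λ = 85.91344°: sin φ = -0.002013, cos φ = 0.999998, sin λ = 0.997458, cos λ = 0.071263.
ΔN = −sin φ cos λ·ΔX − sin φ sin λ·ΔY + cos φ·ΔZ = −(-0.002013)(0.071263)(-608) − (-0.002013)(0.997458)(-443) + (0.999998)(-240) = -240.98 m.

ΔN = -241.0 m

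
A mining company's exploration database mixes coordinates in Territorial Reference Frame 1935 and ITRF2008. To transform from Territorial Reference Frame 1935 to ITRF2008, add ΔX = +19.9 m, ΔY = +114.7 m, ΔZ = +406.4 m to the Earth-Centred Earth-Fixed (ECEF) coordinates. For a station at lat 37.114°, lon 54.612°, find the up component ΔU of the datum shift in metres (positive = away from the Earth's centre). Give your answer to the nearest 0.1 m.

ΔU = 329.0 m

At φ = 37.114°, λ = 54.612°: sin φ = 0.603403, cos φ = 0.797437, sin λ = 0.815249, cos λ = 0.579110.
ΔU = cos φ cos λ·ΔX + cos φ sin λ·ΔY + sin φ·ΔZ = (0.797437)(0.579110)(19.9) + (0.797437)(0.815249)(114.7) + (0.603403)(406.4) = 328.98 m.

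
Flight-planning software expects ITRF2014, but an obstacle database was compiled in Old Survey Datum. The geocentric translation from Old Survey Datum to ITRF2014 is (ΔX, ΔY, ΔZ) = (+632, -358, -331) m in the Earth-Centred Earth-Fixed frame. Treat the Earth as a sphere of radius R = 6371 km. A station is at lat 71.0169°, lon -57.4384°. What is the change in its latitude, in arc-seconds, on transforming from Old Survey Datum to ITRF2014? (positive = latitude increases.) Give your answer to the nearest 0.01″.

Δφ = -23.14″

sin φ = 0.945615, cos φ = 0.325289, sin λ = -0.842813, cos λ = 0.538206.
North component: ΔN = −sin φ cos λ·ΔX − sin φ sin λ·ΔY + cos φ·ΔZ = −(0.945615)(0.538206)(632) − (0.945615)(-0.842813)(-358) + (0.325289)(-331) = -714.64 m.
1° of latitude spans πR/180 = 111195 m, so Δφ = -714.64 / 111195 × 3600 = -23.137″.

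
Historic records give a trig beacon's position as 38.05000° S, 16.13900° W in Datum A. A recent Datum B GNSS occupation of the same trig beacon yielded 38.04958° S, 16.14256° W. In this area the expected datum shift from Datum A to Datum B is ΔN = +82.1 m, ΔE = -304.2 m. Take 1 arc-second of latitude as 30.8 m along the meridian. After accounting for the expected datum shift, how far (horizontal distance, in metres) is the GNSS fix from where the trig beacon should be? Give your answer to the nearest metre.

36 m

Observed coordinate differences: Δφ = +0.00042°, Δλ = -0.00356°.
Converting to metres (1° lat = 110880 m, cos φ = 0.787473): observed ΔN = 46.6 m, observed ΔE = -310.8 m.
Subtracting the expected shift leaves a residual of 46.6 − (82.1) = -35.5 m north and -310.8 − (-304.2) = -6.6 m east.
Residual distance = √((-35.5)² + (-6.6)²) = 36.1 m.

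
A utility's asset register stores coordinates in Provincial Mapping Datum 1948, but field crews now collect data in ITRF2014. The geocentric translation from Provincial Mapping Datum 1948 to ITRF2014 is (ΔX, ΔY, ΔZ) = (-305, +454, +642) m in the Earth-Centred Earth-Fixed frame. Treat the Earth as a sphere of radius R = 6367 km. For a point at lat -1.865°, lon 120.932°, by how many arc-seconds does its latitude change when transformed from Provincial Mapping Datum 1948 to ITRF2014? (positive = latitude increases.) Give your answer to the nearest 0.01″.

sin φ = -0.032545, cos φ = 0.999470, sin λ = 0.857778, cos λ = -0.514020.
North component: ΔN = −sin φ cos λ·ΔX − sin φ sin λ·ΔY + cos φ·ΔZ = −(-0.032545)(-0.514020)(-305) − (-0.032545)(0.857778)(454) + (0.999470)(642) = 659.44 m.
1° of latitude spans πR/180 = 111125 m, so Δφ = 659.44 / 111125 × 3600 = 21.363″.

Δφ = 21.36″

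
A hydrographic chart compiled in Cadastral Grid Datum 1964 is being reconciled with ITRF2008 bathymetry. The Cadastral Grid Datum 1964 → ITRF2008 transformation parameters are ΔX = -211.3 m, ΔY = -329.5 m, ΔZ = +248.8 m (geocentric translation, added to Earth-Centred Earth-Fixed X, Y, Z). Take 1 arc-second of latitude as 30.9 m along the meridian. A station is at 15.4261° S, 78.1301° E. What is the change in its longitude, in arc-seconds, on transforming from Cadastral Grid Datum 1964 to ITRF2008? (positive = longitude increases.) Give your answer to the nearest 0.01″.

sin φ = -0.265995, cos φ = 0.963974, sin λ = 0.978617, cos λ = 0.205690.
East component: ΔE = −sin λ·ΔX + cos λ·ΔY = −(0.978617)(-211.3) + (0.205690)(-329.5) = 139.01 m.
1° of latitude spans 3600 × 30.90 = 111240 m; at latitude φ, 1° of longitude spans that × cos φ = 107232.5 m, so Δλ = 139.01 / 107232.5 × 3600 = 4.667″.

Δλ = 4.67″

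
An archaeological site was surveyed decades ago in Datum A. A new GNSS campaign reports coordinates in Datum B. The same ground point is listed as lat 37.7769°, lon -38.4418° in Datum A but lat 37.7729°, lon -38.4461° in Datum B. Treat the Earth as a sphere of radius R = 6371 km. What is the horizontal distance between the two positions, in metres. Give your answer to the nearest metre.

584 m

Δφ = 37.7729° − 37.7769° = -0.0040°; Δλ = -38.4461° − -38.4418° = -0.0043°.
1° along a meridian = πR/180 = 111195 m.
ΔN = Δφ × 111195 = -444.8 m; ΔE = Δλ × 111195 × cos(37.7769°) = -0.0043 × 111195 × 0.790402 = -377.9 m.
Distance = √(ΔE² + ΔN²) = √((-377.9)² + (-444.8)²) = 583.7 m.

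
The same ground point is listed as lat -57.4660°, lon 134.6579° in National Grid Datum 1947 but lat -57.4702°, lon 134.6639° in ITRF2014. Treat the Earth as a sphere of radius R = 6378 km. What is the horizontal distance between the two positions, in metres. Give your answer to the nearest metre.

Δφ = -57.4702° − -57.4660° = -0.0042°; Δλ = 134.6639° − 134.6579° = +0.0060°.
1° along a meridian = πR/180 = 111317 m.
ΔN = Δφ × 111317 = -467.5 m; ΔE = Δλ × 111317 × cos(-57.4660°) = +0.0060 × 111317 × 0.537800 = 359.2 m.
Distance = √(ΔE² + ΔN²) = √(359.2² + (-467.5)²) = 589.6 m.

590 m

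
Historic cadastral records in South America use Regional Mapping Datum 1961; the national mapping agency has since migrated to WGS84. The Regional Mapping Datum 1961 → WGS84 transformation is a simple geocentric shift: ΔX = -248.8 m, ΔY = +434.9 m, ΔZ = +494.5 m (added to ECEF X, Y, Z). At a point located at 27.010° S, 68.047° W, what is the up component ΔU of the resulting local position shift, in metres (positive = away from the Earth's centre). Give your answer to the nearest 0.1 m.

ΔU = -666.8 m

The local up (radial) axis is (cos φ cos λ, cos φ sin λ, sin φ), giving ΔU = -82.868 − 359.370 − 224.575 = -666.81 m.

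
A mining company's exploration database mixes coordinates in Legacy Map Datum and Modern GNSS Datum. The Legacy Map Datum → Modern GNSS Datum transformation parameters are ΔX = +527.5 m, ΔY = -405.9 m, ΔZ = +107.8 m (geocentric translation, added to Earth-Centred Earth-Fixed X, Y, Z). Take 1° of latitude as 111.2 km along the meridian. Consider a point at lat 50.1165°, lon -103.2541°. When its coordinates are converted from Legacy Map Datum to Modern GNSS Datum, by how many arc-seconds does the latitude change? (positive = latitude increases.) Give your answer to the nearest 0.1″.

Δφ = -4.6″

sin φ = 0.767350, cos φ = 0.641229, sin λ = -0.973363, cos λ = -0.229270.
North component: ΔN = −sin φ cos λ·ΔX − sin φ sin λ·ΔY + cos φ·ΔZ = −(0.767350)(-0.229270)(527.5) − (0.767350)(-0.973363)(-405.9) + (0.641229)(107.8) = -141.24 m.
1° of latitude spans 111200 m, so Δφ = -141.24 / 111200 × 3600 = -4.573″.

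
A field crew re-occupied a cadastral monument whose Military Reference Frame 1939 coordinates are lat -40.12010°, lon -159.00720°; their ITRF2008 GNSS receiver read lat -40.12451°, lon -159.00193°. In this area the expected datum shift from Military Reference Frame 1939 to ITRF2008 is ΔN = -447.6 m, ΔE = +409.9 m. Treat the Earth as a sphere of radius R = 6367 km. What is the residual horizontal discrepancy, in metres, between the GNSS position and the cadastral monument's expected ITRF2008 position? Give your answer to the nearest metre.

57 m

Observed coordinate differences: Δφ = -0.00441°, Δλ = +0.00527°.
Converting to metres (1° lat = 111125 m, cos φ = 0.764695): observed ΔN = -490.1 m, observed ΔE = 447.8 m.
Subtracting the expected shift leaves a residual of -490.1 − (-447.6) = -42.5 m north and 447.8 − (409.9) = 37.9 m east.
Residual distance = √((-42.5)² + 37.9²) = 56.9 m.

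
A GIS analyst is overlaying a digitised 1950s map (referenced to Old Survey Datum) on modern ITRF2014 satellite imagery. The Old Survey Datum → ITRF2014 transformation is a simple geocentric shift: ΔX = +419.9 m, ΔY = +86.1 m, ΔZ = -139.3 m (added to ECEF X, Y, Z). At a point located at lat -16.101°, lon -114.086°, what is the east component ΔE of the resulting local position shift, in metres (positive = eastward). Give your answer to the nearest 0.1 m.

At φ = -16.101°, λ = -114.086°: sin φ = -0.277331, cos φ = 0.960774, sin λ = -0.912934, cos λ = -0.408107.
ΔE = −sin λ·ΔX + cos λ·ΔY = −(-0.912934)·(419.9) + (-0.408107)·(86.1) = 348.20 m.

ΔE = 348.2 m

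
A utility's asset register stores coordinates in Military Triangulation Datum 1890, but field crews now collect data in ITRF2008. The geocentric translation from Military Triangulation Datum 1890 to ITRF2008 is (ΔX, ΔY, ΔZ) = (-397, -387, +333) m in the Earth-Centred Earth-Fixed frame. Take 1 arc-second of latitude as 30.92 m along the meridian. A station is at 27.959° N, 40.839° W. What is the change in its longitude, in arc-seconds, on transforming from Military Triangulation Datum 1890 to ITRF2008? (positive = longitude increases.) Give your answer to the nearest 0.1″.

Δλ = -20.2″

sin φ = 0.468840, cos φ = 0.883283, sin λ = -0.653936, cos λ = 0.756550.
East component: ΔE = −sin λ·ΔX + cos λ·ΔY = −(-0.653936)(-397) + (0.756550)(-387) = -552.40 m.
1° of latitude spans 3600 × 30.92 = 111312 m; at latitude φ, 1° of longitude spans that × cos φ = 98320.0 m, so Δλ = -552.40 / 98320.0 × 3600 = -20.226″.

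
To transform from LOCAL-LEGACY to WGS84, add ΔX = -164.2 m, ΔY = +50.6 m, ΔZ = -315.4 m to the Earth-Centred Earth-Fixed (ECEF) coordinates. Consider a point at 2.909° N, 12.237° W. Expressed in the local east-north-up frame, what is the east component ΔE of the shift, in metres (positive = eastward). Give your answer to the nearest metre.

ΔE = 15 m

At φ = 2.909°, λ = -12.237°: sin φ = 0.050750, cos φ = 0.998711, sin λ = -0.211956, cos λ = 0.977279.
ΔE = −sin λ·ΔX + cos λ·ΔY = −(-0.211956)·(-164.2) + (0.977279)·(50.6) = 14.65 m.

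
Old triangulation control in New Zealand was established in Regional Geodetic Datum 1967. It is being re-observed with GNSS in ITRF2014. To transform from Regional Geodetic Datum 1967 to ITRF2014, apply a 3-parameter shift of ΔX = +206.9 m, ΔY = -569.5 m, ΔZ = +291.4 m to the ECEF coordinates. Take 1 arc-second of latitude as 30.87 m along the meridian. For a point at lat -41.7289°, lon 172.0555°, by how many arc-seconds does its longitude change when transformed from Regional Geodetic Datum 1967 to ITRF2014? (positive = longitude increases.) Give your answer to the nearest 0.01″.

Δλ = 23.24″

sin φ = -0.665607, cos φ = 0.746303, sin λ = 0.138214, cos λ = -0.990402.
East component: ΔE = −sin λ·ΔX + cos λ·ΔY = −(0.138214)(206.9) + (-0.990402)(-569.5) = 535.44 m.
1° of latitude spans 3600 × 30.87 = 111132 m; at latitude φ, 1° of longitude spans that × cos φ = 82938.1 m, so Δλ = 535.44 / 82938.1 × 3600 = 23.241″.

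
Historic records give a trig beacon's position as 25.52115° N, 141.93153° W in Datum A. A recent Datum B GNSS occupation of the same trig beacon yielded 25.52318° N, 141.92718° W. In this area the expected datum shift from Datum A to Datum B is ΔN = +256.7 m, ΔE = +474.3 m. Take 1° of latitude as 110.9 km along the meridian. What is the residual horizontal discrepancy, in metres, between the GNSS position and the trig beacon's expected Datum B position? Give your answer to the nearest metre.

Observed coordinate differences: Δφ = +0.00203°, Δλ = +0.00435°.
Converting to metres (1° lat = 110900 m, cos φ = 0.902426): observed ΔN = 225.1 m, observed ΔE = 435.3 m.
Subtracting the expected shift leaves a residual of 225.1 − (256.7) = -31.6 m north and 435.3 − (474.3) = -39.0 m east.
Residual distance = √((-31.6)² + (-39.0)²) = 50.1 m.

50 m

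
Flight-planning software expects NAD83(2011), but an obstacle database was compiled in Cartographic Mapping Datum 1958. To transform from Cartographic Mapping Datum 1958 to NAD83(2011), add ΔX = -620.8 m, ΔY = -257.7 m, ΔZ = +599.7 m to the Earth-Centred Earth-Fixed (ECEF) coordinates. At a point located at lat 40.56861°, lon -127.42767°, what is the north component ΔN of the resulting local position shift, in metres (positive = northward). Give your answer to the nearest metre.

At φ = 40.56861°, λ = -127.42767°: sin φ = 0.650358, cos φ = 0.759628, sin λ = -0.794121, cos λ = -0.607759.
ΔN = −sin φ cos λ·ΔX − sin φ sin λ·ΔY + cos φ·ΔZ = −(0.650358)(-0.607759)(-620.8) − (0.650358)(-0.794121)(-257.7) + (0.759628)(599.7) = 77.08 m.

ΔN = 77 m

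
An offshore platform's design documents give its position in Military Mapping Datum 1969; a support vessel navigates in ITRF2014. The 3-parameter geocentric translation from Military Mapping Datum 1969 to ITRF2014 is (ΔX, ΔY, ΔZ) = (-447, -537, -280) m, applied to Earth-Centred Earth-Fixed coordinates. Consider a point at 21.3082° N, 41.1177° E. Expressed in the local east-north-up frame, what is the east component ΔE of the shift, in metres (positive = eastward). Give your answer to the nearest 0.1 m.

ΔE = -110.6 m

At φ = 21.3082°, λ = 41.1177°: sin φ = 0.363385, cos φ = 0.931639, sin λ = 0.657608, cos λ = 0.753360.
ΔE = −sin λ·ΔX + cos λ·ΔY = −(0.657608)·(-447) + (0.753360)·(-537) = -110.60 m.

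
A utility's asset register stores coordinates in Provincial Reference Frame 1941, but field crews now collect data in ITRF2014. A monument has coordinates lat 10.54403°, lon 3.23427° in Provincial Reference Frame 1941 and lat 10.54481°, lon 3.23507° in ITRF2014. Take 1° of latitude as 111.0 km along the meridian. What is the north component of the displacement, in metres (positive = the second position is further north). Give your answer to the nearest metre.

Δφ = 10.54481° − 10.54403° = +0.00078°; Δλ = 3.23507° − 3.23427° = +0.00080°.
ΔN = Δφ × 111000 = 86.6 m; ΔE = Δλ × 111000 × cos(10.54403°) = +0.00080 × 111000 × 0.983115 = 87.3 m.

ΔN = 87 m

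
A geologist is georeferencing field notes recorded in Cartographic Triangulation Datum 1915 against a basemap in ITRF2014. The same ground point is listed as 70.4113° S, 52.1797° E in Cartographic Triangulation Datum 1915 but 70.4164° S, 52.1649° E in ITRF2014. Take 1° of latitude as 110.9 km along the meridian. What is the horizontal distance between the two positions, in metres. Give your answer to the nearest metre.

Δφ = -70.4164° − -70.4113° = -0.0051°; Δλ = 52.1649° − 52.1797° = -0.0148°.
ΔN = Δφ × 110900 = -565.6 m; ΔE = Δλ × 110900 × cos(-70.4113°) = -0.0148 × 110900 × 0.335266 = -550.3 m.
Distance = √(ΔE² + ΔN²) = √((-550.3)² + (-565.6)²) = 789.1 m.

789 m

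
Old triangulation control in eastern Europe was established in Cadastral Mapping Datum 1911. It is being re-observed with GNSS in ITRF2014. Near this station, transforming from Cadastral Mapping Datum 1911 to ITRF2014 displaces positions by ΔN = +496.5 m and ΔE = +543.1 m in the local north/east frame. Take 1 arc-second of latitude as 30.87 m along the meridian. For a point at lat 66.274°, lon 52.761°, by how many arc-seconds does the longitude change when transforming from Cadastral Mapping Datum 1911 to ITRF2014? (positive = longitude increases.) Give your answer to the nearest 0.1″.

Δλ = 43.7″

At latitude 66.274°, cos φ = 0.402363.
1″ of longitude at this latitude = 30.87 × cos φ = 12.4210 m, so Δλ = 543.1 / 12.4210 = 43.725″.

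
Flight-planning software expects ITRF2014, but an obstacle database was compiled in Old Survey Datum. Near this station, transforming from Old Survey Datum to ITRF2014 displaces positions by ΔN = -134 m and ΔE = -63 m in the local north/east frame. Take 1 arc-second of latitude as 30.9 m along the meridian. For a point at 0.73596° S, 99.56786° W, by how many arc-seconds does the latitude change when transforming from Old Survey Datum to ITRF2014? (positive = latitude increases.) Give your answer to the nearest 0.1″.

Δφ = -4.3″

1″ of latitude = 30.90 m, so Δφ = -134.0 / 30.90 = -4.337″.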